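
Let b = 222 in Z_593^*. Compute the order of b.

592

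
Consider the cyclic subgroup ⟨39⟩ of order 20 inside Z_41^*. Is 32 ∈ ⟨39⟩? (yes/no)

⟨39⟩ has order 20; its elements mod 41 are {1, 2, 4, 5, 8, 9, 10, 16, 18, 20, 21, 23, 25, 31, 32, 33, 36, 37, 39, 40}.
32 is in this set.

yes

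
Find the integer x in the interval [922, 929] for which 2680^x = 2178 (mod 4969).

924

Compute 2680^922 mod 4969 = 4807, then multiply by 2680 repeatedly:
  2680^922=4807  2680^923=3112  2680^924=2178
Found 2178 at exponent 924.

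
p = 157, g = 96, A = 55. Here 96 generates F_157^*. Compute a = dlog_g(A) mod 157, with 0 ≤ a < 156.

71

Baby-step giant-step with m = ceil(sqrt(156)) = 13.
Baby table (96^j mod 157 for j=0..12):
  0:1  1:96  2:110  3:41  4:11  5:114  6:111  7:137
  8:121  9:155  10:122  11:94  12:75
Giant step factor: 96^(-13) ≡ 107 (mod 157).
Scan 55·107^i mod 157 for i = 0, 1, …:
  i=0: 55   i=1: 76   i=2: 125   i=3: 30
  i=4: 70   i=5: 111
Match at i=5, j=6: a = 5·13 + 6 = 71.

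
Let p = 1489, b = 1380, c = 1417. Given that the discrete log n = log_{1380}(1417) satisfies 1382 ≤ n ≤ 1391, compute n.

1390

Compute 1380^1382 mod 1489 = 991, then multiply by 1380 repeatedly:
  1380^1382=991  1380^1383=678  1380^1384=548  1380^1385=1317  1380^1386=880
  1380^1387=865  1380^1388=1011  1380^1389=1476  1380^1390=1417
Found 1417 at exponent 1390.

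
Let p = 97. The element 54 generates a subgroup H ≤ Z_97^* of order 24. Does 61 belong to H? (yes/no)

⟨54⟩ has order 24; its elements mod 97 are {1, 4, 6, 9, 16, 22, 24, 33, 35, 36, 43, 47, 50, 54, 61, 62, 64, 73, 75, 81, 88, 91, 93, 96}.
61 is in this set.

yes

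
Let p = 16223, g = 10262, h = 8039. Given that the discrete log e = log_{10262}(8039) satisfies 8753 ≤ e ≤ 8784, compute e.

Compute 10262^8753 mod 16223 = 8306, then multiply by 10262 repeatedly:
  10262^8753=8306  10262^8754=530  10262^8755=4155  10262^8756=4566  10262^8757=4268
  10262^8758=12339  10262^8759=2303  10262^8760=12698  10262^8761=3740  10262^8762=12485
  10262^8763=8039
Found 8039 at exponent 8763.

8763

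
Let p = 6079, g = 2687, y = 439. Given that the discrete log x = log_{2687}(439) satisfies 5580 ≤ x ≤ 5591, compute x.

5581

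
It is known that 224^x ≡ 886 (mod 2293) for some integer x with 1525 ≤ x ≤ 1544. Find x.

Compute 224^1525 mod 2293 = 209, then multiply by 224 repeatedly:
  224^1525=209  224^1526=956  224^1527=895  224^1528=989  224^1529=1408
  224^1530=1251  224^1531=478  224^1532=1594  224^1533=1641  224^1534=704
  224^1535=1772  224^1536=239  224^1537=797  224^1538=1967  224^1539=352
  224^1540=886
Found 886 at exponent 1540.

1540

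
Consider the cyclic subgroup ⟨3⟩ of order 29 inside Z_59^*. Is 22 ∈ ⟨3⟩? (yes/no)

yes

22 ∈ ⟨3⟩ iff 22^29 ≡ 1 (mod 59), since |⟨3⟩| = 29.
22^29 mod 59 = 1.
Since 1 = 1, 22 lies in the subgroup.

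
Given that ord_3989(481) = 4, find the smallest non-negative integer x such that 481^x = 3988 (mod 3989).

2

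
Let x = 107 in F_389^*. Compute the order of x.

388

The order of 107 must divide p − 1 = 388 = 2^2 · 97.
Divisors: 1, 2, 4, 97, 194, 388.
Check each in increasing order: 107^1 ≡ 107;  107^2 ≡ 168;  107^4 ≡ 216;  107^97 ≡ 115;  107^194 ≡ 388;  107^388 ≡ 1.
Smallest exponent giving 1 is 388.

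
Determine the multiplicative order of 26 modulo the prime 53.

52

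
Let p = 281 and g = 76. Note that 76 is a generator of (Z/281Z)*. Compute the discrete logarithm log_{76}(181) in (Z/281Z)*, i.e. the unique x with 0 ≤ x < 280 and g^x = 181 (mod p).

Baby-step giant-step with m = ceil(sqrt(280)) = 17.
Baby table (76^j mod 281 for j=0..16):
  0:1  1:76  2:156  3:54  4:170  5:275  6:106  7:188
  8:238  9:104  10:36  11:207  12:277  13:258  14:219  15:65
  16:163
Giant step factor: 76^(-17) ≡ 82 (mod 281).
Scan 181·82^i mod 281 for i = 0, 1, …:
  i=0: 181   i=1: 230   i=2: 33   i=3: 177
  i=4: 183   i=5: 113   i=6: 274   i=7: 269
  i=8: 140   i=9: 240   i=10: 10   i=11: 258
Match at i=11, j=13: x = 11·17 + 13 = 200.

200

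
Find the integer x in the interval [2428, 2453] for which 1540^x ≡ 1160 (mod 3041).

2432

Compute 1540^2428 mod 3041 = 1256, then multiply by 1540 repeatedly:
  1540^2428=1256  1540^2429=164  1540^2430=157  1540^2431=1541  1540^2432=1160
Found 1160 at exponent 2432.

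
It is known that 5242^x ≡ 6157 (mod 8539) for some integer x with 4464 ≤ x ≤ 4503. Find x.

Compute 5242^4464 mod 8539 = 3076, then multiply by 5242 repeatedly:
  5242^4464=3076  5242^4465=2760  5242^4466=2854  5242^4467=340  5242^4468=6168
  5242^4469=4002  5242^4470=6700  5242^4471=493  5242^4472=5528  5242^4473=4949
  5242^4474=1176  5242^4475=7973  5242^4476=4600  5242^4477=7603  5242^4478=3413
  5242^4479=1741  5242^4480=6670  5242^4481=5474  5242^4482=3668  5242^4483=6367
  5242^4484=5402  5242^4485=1960  5242^4486=1903  5242^4487=1974  5242^4488=6979
  5242^4489=2842  5242^4490=5748  5242^4491=5424  5242^4492=6277  5242^4493=3267
  5242^4494=4919  5242^4495=6157
Found 6157 at exponent 4495.

4495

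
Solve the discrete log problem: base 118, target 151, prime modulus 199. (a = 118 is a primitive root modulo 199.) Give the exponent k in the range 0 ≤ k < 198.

Baby-step giant-step with m = ceil(sqrt(198)) = 15.
Baby table (118^j mod 199 for j=0..14):
  0:1  1:118  2:193  3:88  4:36  5:69  6:182  7:183
  8:102  9:96  10:184  11:21  12:90  13:73  14:57
Giant step factor: 118^(-15) ≡ 194 (mod 199).
Scan 151·194^i mod 199 for i = 0, 1, …:
  i=0: 151   i=1: 41   i=2: 193
Match at i=2, j=2: k = 2·15 + 2 = 32.

32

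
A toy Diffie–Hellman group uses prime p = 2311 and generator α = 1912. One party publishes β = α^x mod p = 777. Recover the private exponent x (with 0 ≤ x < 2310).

773

Baby-step giant-step with m = ceil(sqrt(2310)) = 49.
Baby table (1912^j mod 2311 for j=0..48):
  0:1  1:1912  2:2053  3:1258  4:1856  5:1287  6:1840  7:738
  8:1346  9:1409  10:1693  11:1616  12:2296  13:1363  14:1559  15:1929
  16:2203  17:1494  18:132  19:485  20:609  21:1975  22:26  23:1181
  24:225  25:354  26:2036  27:1108  28:1620  29:700  30:331  31:1969
  32:109  33:418  34:1921  35:773  36:1247  37:1623  38:1814  39:1868
  40:1121  41:1055  42:1968  43:508  44:676  45:663  46:1228  47:2271
  48:2094
Giant step factor: 1912^(-49) ≡ 1686 (mod 2311).
Scan 777·1686^i mod 2311 for i = 0, 1, …:
  i=0: 777   i=1: 1996   i=2: 440   i=3: 9
  i=4: 1308   i=5: 594   i=6: 821   i=7: 2228
  i=8: 1033   i=9: 1455     …   i=14: 1380
  i=15: 1814
Match at i=15, j=38: x = 15·49 + 38 = 773.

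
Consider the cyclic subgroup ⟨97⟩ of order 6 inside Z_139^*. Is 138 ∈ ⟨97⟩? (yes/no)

yes

138 ∈ ⟨97⟩ iff 138^6 ≡ 1 (mod 139), since |⟨97⟩| = 6.
138^6 mod 139 = 1.
Since 1 = 1, 138 lies in the subgroup.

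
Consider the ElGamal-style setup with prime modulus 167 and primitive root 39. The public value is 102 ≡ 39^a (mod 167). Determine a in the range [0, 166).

Baby-step giant-step with m = ceil(sqrt(166)) = 13.
Baby table (39^j mod 167 for j=0..12):
  0:1  1:39  2:18  3:34  4:157  5:111  6:154  7:161
  8:100  9:59  10:130  11:60  12:2
Giant step factor: 39^(-13) ≡ 15 (mod 167).
Scan 102·15^i mod 167 for i = 0, 1, …:
  i=0: 102   i=1: 27   i=2: 71   i=3: 63
  i=4: 110   i=5: 147   i=6: 34
Match at i=6, j=3: a = 6·13 + 3 = 81.

81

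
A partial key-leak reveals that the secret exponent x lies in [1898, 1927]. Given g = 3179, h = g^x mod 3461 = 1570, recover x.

1900

Compute 3179^1898 mod 3461 = 1163, then multiply by 3179 repeatedly:
  3179^1898=1163  3179^1899=829  3179^1900=1570
Found 1570 at exponent 1900.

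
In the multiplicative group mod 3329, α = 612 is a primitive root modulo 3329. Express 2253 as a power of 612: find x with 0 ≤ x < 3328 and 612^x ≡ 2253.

Baby-step giant-step with m = ceil(sqrt(3328)) = 58.
Baby table (612^j mod 3329 for j=0..57):
  0:1  1:612  2:1696  3:2633  4:160  5:1379  6:1711  7:1826
  8:2297  9:926  10:782  11:2537  12:1330  13:1684  14:1947  15:3111
  16:3073  17:3120  18:1923  19:1739  20:2317  21:3179  22:1412  23:1933
  24:1201  25:2632  26:2877  27:3012  28:2407  29:1666  30:918  31:2544
  32:2285  33:240  34:404  35:902  36:2739  37:1781  38:1389  39:1173
  40:2141  41:1995  42:2526  43:1256  44:3002  45:2945  46:1351  47:1220
  48:944  49:1811  50:3104  51:2118  52:1235  53:137  54:619  55:2651
  56:1189  57:1946
Giant step factor: 612^(-58) ≡ 1480 (mod 3329).
Scan 2253·1480^i mod 3329 for i = 0, 1, …:
  i=0: 2253   i=1: 2111   i=2: 1678   i=3: 6
  i=4: 2222   i=5: 2837   i=6: 891   i=7: 396
  i=8: 176   i=9: 818     …   i=24: 606
  i=25: 1379
Match at i=25, j=5: x = 25·58 + 5 = 1455.

1455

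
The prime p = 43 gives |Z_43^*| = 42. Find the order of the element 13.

The order of 13 must divide p − 1 = 42 = 2 · 3 · 7.
Divisors: 1, 2, 3, 6, 7, 14, 21, 42.
Check each in increasing order: 13^1 ≡ 13;  13^2 ≡ 40;  13^3 ≡ 4;  13^6 ≡ 16;  13^7 ≡ 36;  13^14 ≡ 6;  13^21 ≡ 1.
Smallest exponent giving 1 is 21.

21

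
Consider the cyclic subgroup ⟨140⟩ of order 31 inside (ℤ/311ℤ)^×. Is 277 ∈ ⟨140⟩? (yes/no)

277 ∈ ⟨140⟩ iff 277^31 ≡ 1 (mod 311), since |⟨140⟩| = 31.
277^31 mod 311 = 216.
Since 216 ≠ 1, 277 does not lie in the subgroup.

no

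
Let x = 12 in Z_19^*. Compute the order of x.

6

The order of 12 must divide p − 1 = 18 = 2 · 3^2.
Divisors: 1, 2, 3, 6, 9, 18.
Check each in increasing order: 12^1 ≡ 12;  12^2 ≡ 11;  12^3 ≡ 18;  12^6 ≡ 1.
Smallest exponent giving 1 is 6.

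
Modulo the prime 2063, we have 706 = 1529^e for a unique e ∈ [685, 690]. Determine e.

Compute 1529^685 mod 2063 = 1865, then multiply by 1529 repeatedly:
  1529^685=1865  1529^686=519  1529^687=1359  1529^688=470  1529^689=706
Found 706 at exponent 689.

689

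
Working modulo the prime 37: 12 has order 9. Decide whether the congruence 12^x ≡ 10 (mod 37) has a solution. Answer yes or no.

yes

⟨12⟩ has order 9; its elements mod 37 are {1, 7, 9, 10, 12, 16, 26, 33, 34}.
10 is in this set.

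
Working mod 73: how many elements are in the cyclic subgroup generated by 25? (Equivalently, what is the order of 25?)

The order of 25 must divide p − 1 = 72 = 2^3 · 3^2.
Divisors: 1, 2, 3, 4, 6, 8, 9, 12, 18, 24, 36, 72.
Check each in increasing order: 25^1 ≡ 25;  25^2 ≡ 41;  25^3 ≡ 3;  25^4 ≡ 2;  25^6 ≡ 9;  25^8 ≡ 4;  25^9 ≡ 27;  25^12 ≡ 8;  25^18 ≡ 72;  25^24 ≡ 64;  25^36 ≡ 1.
Smallest exponent giving 1 is 36.

36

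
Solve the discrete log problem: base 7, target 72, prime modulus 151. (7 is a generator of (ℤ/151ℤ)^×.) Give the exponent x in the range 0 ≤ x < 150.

66

Baby-step giant-step with m = ceil(sqrt(150)) = 13.
Baby table (7^j mod 151 for j=0..12):
  0:1  1:7  2:49  3:41  4:136  5:46  6:20  7:140
  8:74  9:65  10:2  11:14  12:98
Giant step factor: 7^(-13) ≡ 35 (mod 151).
Scan 72·35^i mod 151 for i = 0, 1, …:
  i=0: 72   i=1: 104   i=2: 16   i=3: 107
  i=4: 121   i=5: 7
Match at i=5, j=1: x = 5·13 + 1 = 66.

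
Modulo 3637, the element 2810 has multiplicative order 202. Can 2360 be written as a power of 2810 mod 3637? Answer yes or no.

2360 ∈ ⟨2810⟩ iff 2360^202 ≡ 1 (mod 3637), since |⟨2810⟩| = 202.
2360^202 mod 3637 = 3636.
Since 3636 ≠ 1, 2360 does not lie in the subgroup.

no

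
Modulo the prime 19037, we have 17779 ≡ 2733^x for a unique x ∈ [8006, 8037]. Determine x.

8009

Compute 2733^8006 mod 19037 = 7742, then multiply by 2733 repeatedly:
  2733^8006=7742  2733^8007=8779  2733^8008=6387  2733^8009=17779
Found 17779 at exponent 8009.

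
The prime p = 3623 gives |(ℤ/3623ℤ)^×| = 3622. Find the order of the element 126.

3622

The order of 126 must divide p − 1 = 3622 = 2 · 1811.
Divisors: 1, 2, 1811, 3622.
Check each in increasing order: 126^1 ≡ 126;  126^2 ≡ 1384;  126^1811 ≡ 3622;  126^3622 ≡ 1.
Smallest exponent giving 1 is 3622.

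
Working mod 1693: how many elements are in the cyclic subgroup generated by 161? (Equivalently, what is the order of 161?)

282

The order of 161 must divide p − 1 = 1692 = 2^2 · 3^2 · 47.
Divisors: 1, 2, 3, 4, 6, 9, 12, 18, 36, 47, 94, 141, 188, 282, 423, 564, 846, 1692.
Check each in increasing order: 161^1 ≡ 161;  161^2 ≡ 526;  161^3 ≡ 36;  161^4 ≡ 717;  161^6 ≡ 1296;  161^9 ≡ 945;  161^12 ≡ 160;  161^18 ≡ 814;  161^36 ≡ 633;  161^47 ≡ 1260;  161^94 ≡ 1259;  161^141 ≡ 1692;  161^188 ≡ 433;  161^282 ≡ 1.
Smallest exponent giving 1 is 282.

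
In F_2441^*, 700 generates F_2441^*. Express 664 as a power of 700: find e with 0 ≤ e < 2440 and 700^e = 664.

1645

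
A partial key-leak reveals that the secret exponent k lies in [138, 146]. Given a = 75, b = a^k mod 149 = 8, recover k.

Compute 75^138 mod 149 = 130, then multiply by 75 repeatedly:
  75^138=130  75^139=65  75^140=107  75^141=128  75^142=64
  75^143=32  75^144=16  75^145=8
Found 8 at exponent 145.

145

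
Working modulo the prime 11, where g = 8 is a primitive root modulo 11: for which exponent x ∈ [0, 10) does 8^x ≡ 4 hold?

4

Successive powers of 8 modulo 11:
  8^0=1  8^1=8  8^2=9  8^3=6  8^4=4
So 8^4 ≡ 4 (mod 11), giving x = 4.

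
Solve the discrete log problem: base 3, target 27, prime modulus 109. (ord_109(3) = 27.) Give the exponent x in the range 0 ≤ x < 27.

3

Successive powers of 3 modulo 109:
  3^0=1  3^1=3  3^2=9  3^3=27
So 3^3 ≡ 27 (mod 109), giving x = 3.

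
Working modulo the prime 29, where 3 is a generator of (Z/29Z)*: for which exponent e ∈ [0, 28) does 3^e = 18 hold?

19

Successive powers of 3 modulo 29:
  3^0=1  3^1=3  3^2=9  3^3=27  3^4=23  3^5=11
  3^6=4  3^7=12  3^8=7  3^9=21  3^10=5  3^11=15
  3^12=16  3^13=19  3^14=28  3^15=26  3^16=20  3^17=2
  3^18=6  3^19=18
So 3^19 ≡ 18 (mod 29), giving e = 19.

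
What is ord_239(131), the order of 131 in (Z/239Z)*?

The order of 131 must divide p − 1 = 238 = 2 · 7 · 17.
Divisors: 1, 2, 7, 14, 17, 34, 119, 238.
Check each in increasing order: 131^1 ≡ 131;  131^2 ≡ 192;  131^7 ≡ 199;  131^14 ≡ 166;  131^17 ≡ 141;  131^34 ≡ 44;  131^119 ≡ 238;  131^238 ≡ 1.
Smallest exponent giving 1 is 238.

238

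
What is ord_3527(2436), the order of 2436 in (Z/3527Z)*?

3526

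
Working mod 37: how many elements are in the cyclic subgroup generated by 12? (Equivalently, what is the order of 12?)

The order of 12 must divide p − 1 = 36 = 2^2 · 3^2.
Divisors: 1, 2, 3, 4, 6, 9, 12, 18, 36.
Check each in increasing order: 12^1 ≡ 12;  12^2 ≡ 33;  12^3 ≡ 26;  12^4 ≡ 16;  12^6 ≡ 10;  12^9 ≡ 1.
Smallest exponent giving 1 is 9.

9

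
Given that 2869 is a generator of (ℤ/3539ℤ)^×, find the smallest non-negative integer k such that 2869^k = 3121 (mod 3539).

945

Baby-step giant-step with m = ceil(sqrt(3538)) = 60.
Baby table (2869^j mod 3539 for j=0..59):
  0:1  1:2869  2:2986  3:2454  4:1455  5:1914  6:2277  7:3258
  8:703  9:3216  10:531  11:1669  12:94  13:722  14:1103  15:641
  16:2288  17:2966  18:1698  19:1898  20:2380  21:1489  22:368  23:1170
  24:1758  25:627  26:1051  27:91  28:2732  29:2762  30:357  31:1462
  32:763  33:1945  34:2741  35:271  36:2458  37:2314  38:3241  39:1476
  40:2000  41:1281  42:1707  43:2946  44:942  45:2341  46:2846  47:701
  48:1017  49:1637  50:300  51:723  52:433  53:88  54:1203  55:882
  56:73  57:636  58:2099  59:2192
Giant step factor: 2869^(-60) ≡ 2438 (mod 3539).
Scan 3121·2438^i mod 3539 for i = 0, 1, …:
  i=0: 3121   i=1: 148   i=2: 3385   i=3: 3221
  i=4: 3296   i=5: 2118   i=6: 283   i=7: 3388
  i=8: 3457   i=9: 1807     …   i=14: 2714
  i=15: 2341
Match at i=15, j=45: k = 15·60 + 45 = 945.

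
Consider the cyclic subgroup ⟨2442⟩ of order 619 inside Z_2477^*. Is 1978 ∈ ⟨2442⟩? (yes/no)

no

1978 ∈ ⟨2442⟩ iff 1978^619 ≡ 1 (mod 2477), since |⟨2442⟩| = 619.
1978^619 mod 2477 = 2476.
Since 2476 ≠ 1, 1978 does not lie in the subgroup.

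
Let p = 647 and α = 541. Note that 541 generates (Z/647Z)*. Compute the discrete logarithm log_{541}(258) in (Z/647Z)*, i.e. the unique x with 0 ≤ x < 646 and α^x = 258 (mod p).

404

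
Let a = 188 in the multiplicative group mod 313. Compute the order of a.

8

The order of 188 must divide p − 1 = 312 = 2^3 · 3 · 13.
Divisors: 1, 2, 3, 4, 6, 8, 12, 13, 24, 26, 39, 52, 78, 104, 156, 312.
Check each in increasing order: 188^1 ≡ 188;  188^2 ≡ 288;  188^3 ≡ 308;  188^4 ≡ 312;  188^6 ≡ 25;  188^8 ≡ 1.
Smallest exponent giving 1 is 8.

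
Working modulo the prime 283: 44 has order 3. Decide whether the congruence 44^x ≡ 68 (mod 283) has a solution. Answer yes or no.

no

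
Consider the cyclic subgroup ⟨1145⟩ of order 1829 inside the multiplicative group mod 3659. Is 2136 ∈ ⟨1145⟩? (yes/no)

no

2136 ∈ ⟨1145⟩ iff 2136^1829 ≡ 1 (mod 3659), since |⟨1145⟩| = 1829.
2136^1829 mod 3659 = 3658.
Since 3658 ≠ 1, 2136 does not lie in the subgroup.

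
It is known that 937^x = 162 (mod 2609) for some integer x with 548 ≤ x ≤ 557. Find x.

550

Compute 937^548 mod 2609 = 4, then multiply by 937 repeatedly:
  937^548=4  937^549=1139  937^550=162
Found 162 at exponent 550.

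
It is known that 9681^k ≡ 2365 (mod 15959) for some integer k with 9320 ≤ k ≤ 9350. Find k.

9328

Compute 9681^9320 mod 15959 = 12289, then multiply by 9681 repeatedly:
  9681^9320=12289  9681^9321=11423  9681^9322=6152  9681^9323=14483  9681^9324=10108
  9681^9325=10919  9681^9326=10382  9681^9327=14319  9681^9328=2365
Found 2365 at exponent 9328.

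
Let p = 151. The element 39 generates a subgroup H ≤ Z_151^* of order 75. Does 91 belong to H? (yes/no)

yes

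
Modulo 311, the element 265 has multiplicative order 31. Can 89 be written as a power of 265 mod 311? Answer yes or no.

yes

89 ∈ ⟨265⟩ iff 89^31 ≡ 1 (mod 311), since |⟨265⟩| = 31.
89^31 mod 311 = 1.
Since 1 = 1, 89 lies in the subgroup.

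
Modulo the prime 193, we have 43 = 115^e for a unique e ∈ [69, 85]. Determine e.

Compute 115^69 mod 193 = 106, then multiply by 115 repeatedly:
  115^69=106  115^70=31  115^71=91  115^72=43
Found 43 at exponent 72.

72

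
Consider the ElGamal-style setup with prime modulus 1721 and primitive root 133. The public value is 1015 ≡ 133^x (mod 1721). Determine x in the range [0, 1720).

Baby-step giant-step with m = ceil(sqrt(1720)) = 42.
Baby table (133^j mod 1721 for j=0..41):
  0:1  1:133  2:479  3:30  4:548  5:602  6:900  7:951
  8:850  9:1185  10:994  11:1406  12:1130  13:563  14:876  15:1201
  16:1401  17:465  18:1610  19:726  20:182  21:112  22:1128  23:297
  24:1639  25:1141  26:305  27:982  28:1531  29:545  30:203  31:1184
  32:861  33:927  34:1100  35:15  36:274  37:301  38:450  39:1336
  40:425  41:1453
Giant step factor: 133^(-42) ≡ 1070 (mod 1721).
Scan 1015·1070^i mod 1721 for i = 0, 1, …:
  i=0: 1015   i=1: 99   i=2: 949   i=3: 40
  i=4: 1496   i=5: 190   i=6: 222   i=7: 42
  i=8: 194   i=9: 1060     …   i=25: 1561
  i=26: 900
Match at i=26, j=6: x = 26·42 + 6 = 1098.

1098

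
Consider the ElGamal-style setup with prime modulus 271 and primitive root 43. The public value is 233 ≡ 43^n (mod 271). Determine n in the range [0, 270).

122

Baby-step giant-step with m = ceil(sqrt(270)) = 17.
Baby table (43^j mod 271 for j=0..16):
  0:1  1:43  2:223  3:104  4:136  5:157  6:247  7:52
  8:68  9:214  10:259  11:26  12:34  13:107  14:265  15:13
  16:17
Giant step factor: 43^(-17) ≡ 76 (mod 271).
Scan 233·76^i mod 271 for i = 0, 1, …:
  i=0: 233   i=1: 93   i=2: 22   i=3: 46
  i=4: 244   i=5: 116   i=6: 144   i=7: 104
Match at i=7, j=3: n = 7·17 + 3 = 122.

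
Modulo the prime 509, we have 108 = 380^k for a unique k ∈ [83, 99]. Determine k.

99

Compute 380^83 mod 509 = 132, then multiply by 380 repeatedly:
  380^83=132  380^84=278  380^85=277  380^86=406  380^87=53
  380^88=289  380^89=385  380^90=217  380^91=2  380^92=251
  380^93=197  380^94=37  380^95=317  380^96=336  380^97=430
  380^98=11  380^99=108
Found 108 at exponent 99.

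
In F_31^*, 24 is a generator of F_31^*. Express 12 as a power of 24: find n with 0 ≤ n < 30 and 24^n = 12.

Successive powers of 24 modulo 31:
  24^0=1  24^1=24  24^2=18  24^3=29  24^4=14  24^5=26
  24^6=4  24^7=3  24^8=10  24^9=23  24^10=25  24^11=11
  24^12=16  24^13=12
So 24^13 ≡ 12 (mod 31), giving n = 13.

13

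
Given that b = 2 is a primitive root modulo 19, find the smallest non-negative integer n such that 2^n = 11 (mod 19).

12

Successive powers of 2 modulo 19:
  2^0=1  2^1=2  2^2=4  2^3=8  2^4=16  2^5=13
  2^6=7  2^7=14  2^8=9  2^9=18  2^10=17  2^11=15
  2^12=11
So 2^12 ≡ 11 (mod 19), giving n = 12.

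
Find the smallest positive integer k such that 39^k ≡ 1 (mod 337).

The order of 39 must divide p − 1 = 336 = 2^4 · 3 · 7.
Divisors: 1, 2, 3, 4, 6, 7, 8, 12, 14, 16, 21, 24, 28, 42, 48, 56, 84, 112, 168, 336.
Check each in increasing order: 39^1 ≡ 39;  39^2 ≡ 173;  39^3 ≡ 7;  39^4 ≡ 273;  39^6 ≡ 49;  39^7 ≡ 226;  39^8 ≡ 52;  39^12 ≡ 42;  39^14 ≡ 189;  39^16 ≡ 8;  39^21 ≡ 252;  39^24 ≡ 79;  39^28 ≡ 336;  39^42 ≡ 148;  39^48 ≡ 175;  39^56 ≡ 1.
Smallest exponent giving 1 is 56.

56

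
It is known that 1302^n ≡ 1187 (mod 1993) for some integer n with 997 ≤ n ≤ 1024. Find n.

1020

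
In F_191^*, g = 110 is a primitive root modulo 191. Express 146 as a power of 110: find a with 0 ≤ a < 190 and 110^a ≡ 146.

Baby-step giant-step with m = ceil(sqrt(190)) = 14.
Baby table (110^j mod 191 for j=0..13):
  0:1  1:110  2:67  3:112  4:96  5:55  6:129  7:56
  8:48  9:123  10:160  11:28  12:24  13:157
Giant step factor: 110^(-14) ≡ 117 (mod 191).
Scan 146·117^i mod 191 for i = 0, 1, …:
  i=0: 146   i=1: 83   i=2: 161   i=3: 119
  i=4: 171   i=5: 143   i=6: 114   i=7: 159
  i=8: 76   i=9: 106   i=10: 178   i=11: 7
  i=12: 55
Match at i=12, j=5: a = 12·14 + 5 = 173.

173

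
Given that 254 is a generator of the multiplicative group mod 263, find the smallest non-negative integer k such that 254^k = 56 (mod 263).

165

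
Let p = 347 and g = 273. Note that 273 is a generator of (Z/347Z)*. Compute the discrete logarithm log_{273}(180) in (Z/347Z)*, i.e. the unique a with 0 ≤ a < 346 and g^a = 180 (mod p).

Baby-step giant-step with m = ceil(sqrt(346)) = 19.
Baby table (273^j mod 347 for j=0..18):
  0:1  1:273  2:271  3:72  4:224  5:80  6:326  7:166
  8:208  9:223  10:154  11:55  12:94  13:331  14:143  15:175
  16:236  17:233  18:108
Giant step factor: 273^(-19) ≡ 63 (mod 347).
Scan 180·63^i mod 347 for i = 0, 1, …:
  i=0: 180   i=1: 236
Match at i=1, j=16: a = 1·19 + 16 = 35.

35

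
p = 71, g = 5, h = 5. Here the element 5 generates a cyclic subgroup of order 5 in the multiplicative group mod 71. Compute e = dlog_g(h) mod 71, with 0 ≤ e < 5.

1

Successive powers of 5 modulo 71:
  5^0=1  5^1=5
So 5^1 ≡ 5 (mod 71), giving e = 1.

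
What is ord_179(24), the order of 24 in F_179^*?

178

The order of 24 must divide p − 1 = 178 = 2 · 89.
Divisors: 1, 2, 89, 178.
Check each in increasing order: 24^1 ≡ 24;  24^2 ≡ 39;  24^89 ≡ 178;  24^178 ≡ 1.
Smallest exponent giving 1 is 178.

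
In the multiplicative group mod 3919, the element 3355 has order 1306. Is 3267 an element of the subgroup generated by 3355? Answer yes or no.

3267 ∈ ⟨3355⟩ iff 3267^1306 ≡ 1 (mod 3919), since |⟨3355⟩| = 1306.
3267^1306 mod 3919 = 1.
Since 1 = 1, 3267 lies in the subgroup.

yes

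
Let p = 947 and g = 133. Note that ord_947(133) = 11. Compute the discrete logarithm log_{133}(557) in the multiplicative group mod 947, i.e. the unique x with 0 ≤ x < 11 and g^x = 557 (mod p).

Successive powers of 133 modulo 947:
  133^0=1  133^1=133  133^2=643  133^3=289  133^4=557
So 133^4 ≡ 557 (mod 947), giving x = 4.

4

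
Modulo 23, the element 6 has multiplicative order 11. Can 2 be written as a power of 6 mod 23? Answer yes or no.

yes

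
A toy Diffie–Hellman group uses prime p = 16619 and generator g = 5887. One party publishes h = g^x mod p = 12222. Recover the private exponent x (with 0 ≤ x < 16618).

Baby-step giant-step with m = ceil(sqrt(16618)) = 129.
Baby table (5887^j mod 16619 for j=0..128):
  0:1  1:5887  2:6154  3:15797  4:13634  5:10207  6:10924  7:10677
  8:2441  9:11351  10:14957  11:4397  12:9356  13:3406  14:8608  15:3965
  16:8879  17:3918  18:14713  19:13822  20:3490  21:4546  22:5712  23:6307
  24:2463  25:7913  26:774  27:2932  28:10162  29:11913  30:16270  31:6193
  32:12724  33:4355  34:11387  35:10842  36:9894  37:13002  38:12279  39:10442
  40:14992  41:11014  42:8699  43:7874  44:3847  45:12211  46:8982  47:11995
  48:434  49:12251  50:11796  51:8870  52:792  53:9184  54:4601  55:13736
  56:12397  57:7110  58:9928  59:13732  60:5468  61:15732  62:13216  63:9053
  64:14497  65:5274  66:3746  67:15908  68:2331  69:11922  70:2777  71:11722
  72:5326  73:10728  74:3536  75:9444  76:6273  77:1733  78:14724  79:12103
  80:4708  81:12123  82:6115  83:2251  84:6294  85:9027  86:11006  87:11460
  88:8499  89:10423  90:2853  91:10421  92:7698  93:14732  94:9342  95:4083
  96:5547  97:15473  98:812  99:10591  100:11348  101:13915  102:2554  103:11822
  104:12361  105:11225  106:4431  107:10086  108:13214  109:13898  110:2189  111:6918
  112:9716  113:12113  114:13721  115:7187  116:14514  117:5639  118:8650  119:1934
  120:1443  121:2632  122:5676  123:10422  124:13585  125:4267  126:8520  127:1098
  128:15754
Giant step factor: 5887^(-129) ≡ 13388 (mod 16619).
Scan 12222·13388^i mod 16619 for i = 0, 1, …:
  i=0: 12222   i=1: 14081   i=2: 7111   i=3: 8436
  i=4: 15063   i=5: 8498   i=6: 14169   i=7: 5306
  i=8: 7122   i=9: 6133     …   i=63: 8215
  i=64: 14497
Match at i=64, j=64: x = 64·129 + 64 = 8320.

8320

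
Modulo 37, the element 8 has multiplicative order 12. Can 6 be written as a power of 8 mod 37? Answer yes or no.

⟨8⟩ has order 12; its elements mod 37 are {1, 6, 8, 10, 11, 14, 23, 26, 27, 29, 31, 36}.
6 is in this set.

yes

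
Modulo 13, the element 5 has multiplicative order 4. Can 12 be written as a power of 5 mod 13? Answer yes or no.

⟨5⟩ has order 4; its elements mod 13 are {1, 5, 8, 12}.
12 is in this set.

yes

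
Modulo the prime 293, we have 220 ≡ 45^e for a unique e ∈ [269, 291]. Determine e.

286

Compute 45^269 mod 293 = 173, then multiply by 45 repeatedly:
  45^269=173  45^270=167  45^271=190  45^272=53  45^273=41
  45^274=87  45^275=106  45^276=82  45^277=174  45^278=212
  45^279=164  45^280=55  45^281=131  45^282=35  45^283=110
  45^284=262  45^285=70  45^286=220
Found 220 at exponent 286.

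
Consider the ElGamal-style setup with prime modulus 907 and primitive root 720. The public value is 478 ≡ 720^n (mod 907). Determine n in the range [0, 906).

Baby-step giant-step with m = ceil(sqrt(906)) = 31.
Baby table (720^j mod 907 for j=0..30):
  0:1  1:720  2:503  3:267  4:863  5:65  6:543  7:43
  8:122  9:768  10:597  11:829  12:74  13:674  14:35  15:711
  16:372  17:275  18:274  19:461  20:865  21:598  22:642  23:577
  24:34  25:898  26:776  27:8  28:318  29:396  30:322
Giant step factor: 720^(-31) ≡ 420 (mod 907).
Scan 478·420^i mod 907 for i = 0, 1, …:
  i=0: 478   i=1: 313   i=2: 852   i=3: 482
  i=4: 179   i=5: 806   i=6: 209   i=7: 708
  i=8: 771   i=9: 21     …   i=13: 283
  i=14: 43
Match at i=14, j=7: n = 14·31 + 7 = 441.

441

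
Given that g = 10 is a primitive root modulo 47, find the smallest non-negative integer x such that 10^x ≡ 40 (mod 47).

15

Baby-step giant-step with m = ceil(sqrt(46)) = 7.
Baby table (10^j mod 47 for j=0..6):
  0:1  1:10  2:6  3:13  4:36  5:31  6:28
Giant step factor: 10^(-7) ≡ 23 (mod 47).
Scan 40·23^i mod 47 for i = 0, 1, …:
  i=0: 40   i=1: 27   i=2: 10
Match at i=2, j=1: x = 2·7 + 1 = 15.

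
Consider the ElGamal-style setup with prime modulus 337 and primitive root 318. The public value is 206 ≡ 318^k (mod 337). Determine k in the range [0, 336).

Baby-step giant-step with m = ceil(sqrt(336)) = 19.
Baby table (318^j mod 337 for j=0..18):
  0:1  1:318  2:24  3:218  4:239  5:177  6:7  7:204
  8:168  9:178  10:325  11:228  12:49  13:80  14:165  15:235
  16:253  17:248  18:6
Giant step factor: 318^(-19) ≡ 269 (mod 337).
Scan 206·269^i mod 337 for i = 0, 1, …:
  i=0: 206   i=1: 146   i=2: 182   i=3: 93
  i=4: 79   i=5: 20   i=6: 325
Match at i=6, j=10: k = 6·19 + 10 = 124.

124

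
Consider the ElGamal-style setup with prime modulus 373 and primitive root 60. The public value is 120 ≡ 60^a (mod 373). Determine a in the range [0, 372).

Baby-step giant-step with m = ceil(sqrt(372)) = 20.
Baby table (60^j mod 373 for j=0..19):
  0:1  1:60  2:243  3:33  4:115  5:186  6:343  7:65
  8:170  9:129  10:280  11:15  12:154  13:288  14:122  15:233
  16:179  17:296  18:229  19:312
Giant step factor: 60^(-20) ≡ 16 (mod 373).
Scan 120·16^i mod 373 for i = 0, 1, …:
  i=0: 120   i=1: 55   i=2: 134   i=3: 279
  i=4: 361   i=5: 181   i=6: 285   i=7: 84
  i=8: 225   i=9: 243
Match at i=9, j=2: a = 9·20 + 2 = 182.

182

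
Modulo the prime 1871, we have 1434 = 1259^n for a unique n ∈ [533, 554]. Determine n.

539

Compute 1259^533 mod 1871 = 1806, then multiply by 1259 repeatedly:
  1259^533=1806  1259^534=489  1259^535=92  1259^536=1697  1259^537=1712
  1259^538=16  1259^539=1434
Found 1434 at exponent 539.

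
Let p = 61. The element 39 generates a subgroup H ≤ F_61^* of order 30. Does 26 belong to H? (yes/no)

26 ∈ ⟨39⟩ iff 26^30 ≡ 1 (mod 61), since |⟨39⟩| = 30.
26^30 mod 61 = 60.
Since 60 ≠ 1, 26 does not lie in the subgroup.

no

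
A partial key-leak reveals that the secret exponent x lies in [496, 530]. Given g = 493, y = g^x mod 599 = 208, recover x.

Compute 493^496 mod 599 = 341, then multiply by 493 repeatedly:
  493^496=341  493^497=393  493^498=272  493^499=519  493^500=94
  493^501=219  493^502=147  493^503=591  493^504=249  493^505=561
  493^506=434  493^507=119  493^508=564  493^509=116  493^510=283
  493^511=551  493^512=296  493^513=371  493^514=208
Found 208 at exponent 514.

514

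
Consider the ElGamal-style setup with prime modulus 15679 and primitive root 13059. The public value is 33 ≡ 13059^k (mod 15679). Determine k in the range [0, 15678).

Baby-step giant-step with m = ceil(sqrt(15678)) = 126.
Baby table (13059^j mod 15679 for j=0..125):
  0:1  1:13059  2:12677  3:10061  4:12258  5:10311  6:97  7:12403
  8:6707  9:3819  10:13101  11:12390  12:9409  13:11487  14:7740  15:9826
  16:798  17:10226  18:3291  19:1030  20:13867  21:12382  22:14690  23:4145
  24:5647  25:5836  26:12384  27:9450  28:13820  29:10090  30:14673  31:1648
  32:9644  33:7268  34:7825  35:6632  36:12171  37:3066  38:10407  39:15120
  40:6433  41:465  42:4662  43:15180  44:6023  45:8493  46:12520  47:13747
  48:13202  49:14313  50:4108  51:8513  52:7157  53:744  54:10595  55:8609
  56:6501  57:10453  58:4353  59:9452  60:8580  61:4086  62:3437  63:10485
  64:14587  65:7462  66:1273  67:4367  68:4130  69:13589  70:3829  71:2580
  72:13728  73:266  74:8635  75:1097  76:10796  77:15075  78:14580  79:10123
  80:6608  81:12335  82:12398  83:4128  84:3150  85:9833  86:13816  87:4891
  88:11002  89:8441  90:7649  91:13061  92:7437  93:4057  94:1022  95:3469
  96:5040  97:12597  98:155  99:1554  100:5060  101:7234  102:2831  103:14626
  104:15035  105:9627  106:4771  107:11822  108:8064  109:7612  110:248  111:8758
  112:8096  113:2167  114:13937  115:1451  116:8377  117:2860  118:1362  119:6372
  120:3495  121:15315  122:12940  123:10877  124:6682  125:6603
Giant step factor: 13059^(-126) ≡ 9805 (mod 15679).
Scan 33·9805^i mod 15679 for i = 0, 1, …:
  i=0: 33   i=1: 9985   i=2: 3249   i=3: 12396
  i=4: 14851   i=5: 3182   i=6: 13979   i=7: 13956
  i=8: 7947   i=9: 11384     …   i=55: 8639
  i=56: 7437
Match at i=56, j=92: k = 56·126 + 92 = 7148.

7148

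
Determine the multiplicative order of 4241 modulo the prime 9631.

9630

The order of 4241 must divide p − 1 = 9630 = 2 · 3^2 · 5 · 107.
Divisors: 1, 2, 3, 5, 6, 9, 10, 15, 18, 30, 45, 90, 107, 214, 321, 535, 642, 963, 1070, 1605, 1926, 3210, 4815, 9630.
Check each in increasing order: 4241^1 ≡ 4241;  4241^2 ≡ 5004;  4241^3 ≡ 4871;  4241^5 ≡ 8054;  4241^6 ≡ 5488;  4241^9 ≡ 6023;  4241^10 ≡ 2131;  4241^15 ≡ 632;  4241^18 ≡ 6183;  4241^30 ≡ 4553;  4241^45 ≡ 7458;  4241^90 ≡ 2739;  4241^107 ≡ 4268;  4241^214 ≡ 3603;  4241^321 ≡ 6528;  4241^535 ≡ 1482;  4241^642 ≡ 7240;  4241^963 ≡ 3403;  4241^1070 ≡ 456;  4241^1605 ≡ 1622;  4241^1926 ≡ 3947;  4241^3210 ≡ 1621;  4241^4815 ≡ 9630;  4241^9630 ≡ 1.
Smallest exponent giving 1 is 9630.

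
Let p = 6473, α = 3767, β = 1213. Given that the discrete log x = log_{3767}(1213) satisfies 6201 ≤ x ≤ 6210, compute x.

6202

Compute 3767^6201 mod 6473 = 5853, then multiply by 3767 repeatedly:
  3767^6201=5853  3767^6202=1213
Found 1213 at exponent 6202.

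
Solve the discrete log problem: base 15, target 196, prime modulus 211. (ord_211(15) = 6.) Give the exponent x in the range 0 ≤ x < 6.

Successive powers of 15 modulo 211:
  15^0=1  15^1=15  15^2=14  15^3=210  15^4=196
So 15^4 ≡ 196 (mod 211), giving x = 4.

4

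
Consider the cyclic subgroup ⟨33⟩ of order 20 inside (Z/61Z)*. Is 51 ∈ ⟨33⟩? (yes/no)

no

51 ∈ ⟨33⟩ iff 51^20 ≡ 1 (mod 61), since |⟨33⟩| = 20.
51^20 mod 61 = 13.
Since 13 ≠ 1, 51 does not lie in the subgroup.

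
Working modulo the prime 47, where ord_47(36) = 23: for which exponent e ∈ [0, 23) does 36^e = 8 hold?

11

Successive powers of 36 modulo 47:
  36^0=1  36^1=36  36^2=27  36^3=32  36^4=24  36^5=18
  36^6=37  36^7=16  36^8=12  36^9=9  36^10=42  36^11=8
So 36^11 ≡ 8 (mod 47), giving e = 11.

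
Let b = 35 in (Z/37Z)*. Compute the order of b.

36

The order of 35 must divide p − 1 = 36 = 2^2 · 3^2.
Divisors: 1, 2, 3, 4, 6, 9, 12, 18, 36.
Check each in increasing order: 35^1 ≡ 35;  35^2 ≡ 4;  35^3 ≡ 29;  35^4 ≡ 16;  35^6 ≡ 27;  35^9 ≡ 6;  35^12 ≡ 26;  35^18 ≡ 36;  35^36 ≡ 1.
Smallest exponent giving 1 is 36.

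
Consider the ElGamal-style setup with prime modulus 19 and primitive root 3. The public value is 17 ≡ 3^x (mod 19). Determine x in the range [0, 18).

16

Successive powers of 3 modulo 19:
  3^0=1  3^1=3  3^2=9  3^3=8  3^4=5  3^5=15
  3^6=7  3^7=2  3^8=6  3^9=18  3^10=16  3^11=10
  3^12=11  3^13=14  3^14=4  3^15=12  3^16=17
So 3^16 ≡ 17 (mod 19), giving x = 16.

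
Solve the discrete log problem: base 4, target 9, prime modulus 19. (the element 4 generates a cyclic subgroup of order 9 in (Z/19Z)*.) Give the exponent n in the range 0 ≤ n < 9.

4

Successive powers of 4 modulo 19:
  4^0=1  4^1=4  4^2=16  4^3=7  4^4=9
So 4^4 ≡ 9 (mod 19), giving n = 4.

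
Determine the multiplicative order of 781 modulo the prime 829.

414

The order of 781 must divide p − 1 = 828 = 2^2 · 3^2 · 23.
Divisors: 1, 2, 3, 4, 6, 9, 12, 18, 23, 36, 46, 69, 92, 138, 207, 276, 414, 828.
Check each in increasing order: 781^1 ≡ 781;  781^2 ≡ 646;  781^3 ≡ 494;  781^4 ≡ 329;  781^6 ≡ 310;  781^9 ≡ 604;  781^12 ≡ 765;  781^18 ≡ 56;  781^23 ≡ 191;  781^36 ≡ 649;  781^46 ≡ 5;  781^69 ≡ 126;  781^92 ≡ 25;  781^138 ≡ 125;  781^207 ≡ 828;  781^276 ≡ 703;  781^414 ≡ 1.
Smallest exponent giving 1 is 414.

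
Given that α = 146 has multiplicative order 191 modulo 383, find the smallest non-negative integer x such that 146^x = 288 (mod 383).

121

Baby-step giant-step with m = ceil(sqrt(191)) = 14.
Baby table (146^j mod 383 for j=0..13):
  0:1  1:146  2:251  3:261  4:189  5:18  6:330  7:305
  8:102  9:338  10:324  11:195  12:128  13:304
Giant step factor: 146^(-14) ≡ 235 (mod 383).
Scan 288·235^i mod 383 for i = 0, 1, …:
  i=0: 288   i=1: 272   i=2: 342   i=3: 323
  i=4: 71   i=5: 216   i=6: 204   i=7: 65
  i=8: 338
Match at i=8, j=9: x = 8·14 + 9 = 121.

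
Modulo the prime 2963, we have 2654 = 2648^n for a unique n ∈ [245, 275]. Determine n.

248

Compute 2648^245 mod 2963 = 1368, then multiply by 2648 repeatedly:
  2648^245=1368  2648^246=1678  2648^247=1807  2648^248=2654
Found 2654 at exponent 248.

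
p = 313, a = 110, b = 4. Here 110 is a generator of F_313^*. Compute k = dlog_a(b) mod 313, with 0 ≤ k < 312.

100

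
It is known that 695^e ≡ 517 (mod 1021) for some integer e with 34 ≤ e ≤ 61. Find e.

36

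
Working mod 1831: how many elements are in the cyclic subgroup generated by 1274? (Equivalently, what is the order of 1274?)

The order of 1274 must divide p − 1 = 1830 = 2 · 3 · 5 · 61.
Divisors: 1, 2, 3, 5, 6, 10, 15, 30, 61, 122, 183, 305, 366, 610, 915, 1830.
Check each in increasing order: 1274^1 ≡ 1274;  1274^2 ≡ 810;  1274^3 ≡ 1087;  1274^5 ≡ 1590;  1274^6 ≡ 574;  1274^10 ≡ 1320;  1274^15 ≡ 474;  1274^30 ≡ 1294;  1274^61 ≡ 1111;  1274^122 ≡ 227;  1274^183 ≡ 1350;  1274^305 ≡ 673;  1274^366 ≡ 655;  1274^610 ≡ 672;  1274^915 ≡ 1830;  1274^1830 ≡ 1.
Smallest exponent giving 1 is 1830.

1830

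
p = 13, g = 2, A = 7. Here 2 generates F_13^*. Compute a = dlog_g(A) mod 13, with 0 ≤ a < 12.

11

Successive powers of 2 modulo 13:
  2^0=1  2^1=2  2^2=4  2^3=8  2^4=3  2^5=6
  2^6=12  2^7=11  2^8=9  2^9=5  2^10=10  2^11=7
So 2^11 ≡ 7 (mod 13), giving a = 11.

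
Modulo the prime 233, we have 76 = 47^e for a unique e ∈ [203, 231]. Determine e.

224

Compute 47^203 mod 233 = 12, then multiply by 47 repeatedly:
  47^203=12  47^204=98  47^205=179  47^206=25  47^207=10
  47^208=4  47^209=188  47^210=215  47^211=86  47^212=81
  47^213=79  47^214=218  47^215=227  47^216=184  47^217=27
  47^218=104  47^219=228  47^220=231  47^221=139  47^222=9
  47^223=190  47^224=76
Found 76 at exponent 224.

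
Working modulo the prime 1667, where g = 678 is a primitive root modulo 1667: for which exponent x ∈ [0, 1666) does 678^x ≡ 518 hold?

Baby-step giant-step with m = ceil(sqrt(1666)) = 41.
Baby table (678^j mod 1667 for j=0..40):
  0:1  1:678  2:1259  3:98  4:1431  5:24  6:1269  7:210
  8:685  9:1004  10:576  11:450  12:39  13:1437  14:758  15:488
  16:798  17:936  18:1148  19:1522  20:43  21:815  22:793  23:880
  24:1521  25:1032  26:1223  27:695  28:1116  29:1497  30:1430  31:1013
  32:10  33:112  34:921  35:980  36:974  37:240  38:1021  39:433
  40:182
Giant step factor: 678^(-41) ≡ 1009 (mod 1667).
Scan 518·1009^i mod 1667 for i = 0, 1, …:
  i=0: 518   i=1: 891   i=2: 506   i=3: 452
  i=4: 977   i=5: 596   i=6: 1244   i=7: 1612
  i=8: 1183   i=9: 75     …   i=14: 318
  i=15: 798
Match at i=15, j=16: x = 15·41 + 16 = 631.

631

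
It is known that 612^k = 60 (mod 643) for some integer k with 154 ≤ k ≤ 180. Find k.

174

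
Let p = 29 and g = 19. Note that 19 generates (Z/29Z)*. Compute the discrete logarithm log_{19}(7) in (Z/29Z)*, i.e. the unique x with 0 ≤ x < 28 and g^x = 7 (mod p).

20

Successive powers of 19 modulo 29:
  19^0=1  19^1=19  19^2=13  19^3=15  19^4=24  19^5=21
  19^6=22  19^7=12  19^8=25  19^9=11  19^10=6  19^11=27
  19^12=20  19^13=3  19^14=28  19^15=10  19^16=16  19^17=14
  19^18=5  19^19=8  19^20=7
So 19^20 ≡ 7 (mod 29), giving x = 20.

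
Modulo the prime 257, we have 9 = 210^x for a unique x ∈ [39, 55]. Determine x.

42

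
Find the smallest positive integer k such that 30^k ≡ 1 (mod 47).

The order of 30 must divide p − 1 = 46 = 2 · 23.
Divisors: 1, 2, 23, 46.
Check each in increasing order: 30^1 ≡ 30;  30^2 ≡ 7;  30^23 ≡ 46;  30^46 ≡ 1.
Smallest exponent giving 1 is 46.

46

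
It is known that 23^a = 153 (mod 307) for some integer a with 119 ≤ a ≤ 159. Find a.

120

Compute 23^119 mod 307 = 20, then multiply by 23 repeatedly:
  23^119=20  23^120=153
Found 153 at exponent 120.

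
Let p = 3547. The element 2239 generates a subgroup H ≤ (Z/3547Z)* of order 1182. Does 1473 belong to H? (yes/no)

yes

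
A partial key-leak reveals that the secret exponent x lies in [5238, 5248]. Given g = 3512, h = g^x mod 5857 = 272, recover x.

Compute 3512^5238 mod 5857 = 1547, then multiply by 3512 repeatedly:
  3512^5238=1547  3512^5239=3625  3512^5240=3739  3512^5241=5831  3512^5242=2400
  3512^5243=577  3512^5244=5759  3512^5245=1387  3512^5246=3977  3512^5247=4136
  3512^5248=272
Found 272 at exponent 5248.

5248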